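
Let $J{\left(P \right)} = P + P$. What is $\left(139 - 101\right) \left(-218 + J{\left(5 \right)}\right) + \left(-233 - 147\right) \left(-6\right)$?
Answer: $-5624$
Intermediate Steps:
$J{\left(P \right)} = 2 P$
$\left(139 - 101\right) \left(-218 + J{\left(5 \right)}\right) + \left(-233 - 147\right) \left(-6\right) = \left(139 - 101\right) \left(-218 + 2 \cdot 5\right) + \left(-233 - 147\right) \left(-6\right) = 38 \left(-218 + 10\right) - -2280 = 38 \left(-208\right) + 2280 = -7904 + 2280 = -5624$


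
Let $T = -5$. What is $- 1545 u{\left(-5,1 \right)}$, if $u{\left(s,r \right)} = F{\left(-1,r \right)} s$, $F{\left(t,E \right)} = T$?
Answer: $-38625$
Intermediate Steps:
$F{\left(t,E \right)} = -5$
$u{\left(s,r \right)} = - 5 s$
$- 1545 u{\left(-5,1 \right)} = - 1545 \left(\left(-5\right) \left(-5\right)\right) = \left(-1545\right) 25 = -38625$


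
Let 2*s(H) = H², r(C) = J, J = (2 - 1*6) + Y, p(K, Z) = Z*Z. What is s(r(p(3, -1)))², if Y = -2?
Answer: 324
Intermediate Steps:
p(K, Z) = Z²
J = -6 (J = (2 - 1*6) - 2 = (2 - 6) - 2 = -4 - 2 = -6)
r(C) = -6
s(H) = H²/2
s(r(p(3, -1)))² = ((½)*(-6)²)² = ((½)*36)² = 18² = 324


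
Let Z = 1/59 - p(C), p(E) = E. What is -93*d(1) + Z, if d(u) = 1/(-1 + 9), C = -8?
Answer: -1703/472 ≈ -3.6081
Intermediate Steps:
d(u) = 1/8
Z = 473/59 (Z = 1/59 - 1*(-8) = 1/59 + 8 = 473/59 ≈ 8.0170)
-93*d(1) + Z = -93*1/8 + 473/59 = -93/8 + 473/59 = -1703/472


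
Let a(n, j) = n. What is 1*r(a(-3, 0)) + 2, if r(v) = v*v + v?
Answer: 8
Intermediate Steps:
r(v) = v + v² (r(v) = v² + v = v + v²)
1*r(a(-3, 0)) + 2 = 1*(-3*(1 - 3)) + 2 = 1*(-3*(-2)) + 2 = 1*6 + 2 = 6 + 2 = 8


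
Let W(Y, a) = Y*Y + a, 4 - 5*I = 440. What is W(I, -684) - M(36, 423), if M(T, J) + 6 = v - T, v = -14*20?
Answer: 181046/25 ≈ 7241.8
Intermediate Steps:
v = -280
I = -436/5 (I = 4/5 - 1/5*440 = 4/5 - 88 = -436/5 ≈ -87.200)
M(T, J) = -286 - T (M(T, J) = -6 + (-280 - T) = -286 - T)
W(Y, a) = a + Y**2 (W(Y, a) = Y**2 + a = a + Y**2)
W(I, -684) - M(36, 423) = (-684 + (-436/5)**2) - (-286 - 1*36) = (-684 + 190096/25) - (-286 - 36) = 172996/25 - 1*(-322) = 172996/25 + 322 = 181046/25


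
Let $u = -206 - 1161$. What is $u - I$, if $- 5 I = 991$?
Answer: $- \frac{5844}{5} \approx -1168.8$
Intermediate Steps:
$I = - \frac{991}{5}$ ($I = \left(- \frac{1}{5}\right) 991 = - \frac{991}{5} \approx -198.2$)
$u = -1367$ ($u = -206 - 1161 = -1367$)
$u - I = -1367 - - \frac{991}{5} = -1367 + \frac{991}{5} = - \frac{5844}{5}$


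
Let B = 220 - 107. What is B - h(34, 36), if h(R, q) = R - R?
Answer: 113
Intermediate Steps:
h(R, q) = 0
B = 113
B - h(34, 36) = 113 - 1*0 = 113 + 0 = 113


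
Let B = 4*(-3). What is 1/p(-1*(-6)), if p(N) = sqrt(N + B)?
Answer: -I*sqrt(6)/6 ≈ -0.40825*I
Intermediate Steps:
B = -12
p(N) = sqrt(-12 + N) (p(N) = sqrt(N - 12) = sqrt(-12 + N))
1/p(-1*(-6)) = 1/(sqrt(-12 - 1*(-6))) = 1/(sqrt(-12 + 6)) = 1/(sqrt(-6)) = 1/(I*sqrt(6)) = -I*sqrt(6)/6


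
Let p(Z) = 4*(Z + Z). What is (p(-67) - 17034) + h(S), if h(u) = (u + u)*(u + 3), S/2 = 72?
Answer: 24766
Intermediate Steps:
S = 144 (S = 2*72 = 144)
p(Z) = 8*Z (p(Z) = 4*(2*Z) = 8*Z)
h(u) = 2*u*(3 + u) (h(u) = (2*u)*(3 + u) = 2*u*(3 + u))
(p(-67) - 17034) + h(S) = (8*(-67) - 17034) + 2*144*(3 + 144) = (-536 - 17034) + 2*144*147 = -17570 + 42336 = 24766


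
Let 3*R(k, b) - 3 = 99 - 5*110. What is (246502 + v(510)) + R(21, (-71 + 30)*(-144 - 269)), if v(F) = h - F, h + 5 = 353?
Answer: 738572/3 ≈ 2.4619e+5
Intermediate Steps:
h = 348 (h = -5 + 353 = 348)
R(k, b) = -448/3 (R(k, b) = 1 + (99 - 5*110)/3 = 1 + (99 - 550)/3 = 1 + (1/3)*(-451) = 1 - 451/3 = -448/3)
v(F) = 348 - F
(246502 + v(510)) + R(21, (-71 + 30)*(-144 - 269)) = (246502 + (348 - 1*510)) - 448/3 = (246502 + (348 - 510)) - 448/3 = (246502 - 162) - 448/3 = 246340 - 448/3 = 738572/3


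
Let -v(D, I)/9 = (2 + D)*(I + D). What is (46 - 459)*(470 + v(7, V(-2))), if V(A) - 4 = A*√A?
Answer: 173873 - 66906*I*√2 ≈ 1.7387e+5 - 94619.0*I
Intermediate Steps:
V(A) = 4 + A^(3/2) (V(A) = 4 + A*√A = 4 + A^(3/2))
v(D, I) = -9*(2 + D)*(D + I) (v(D, I) = -9*(2 + D)*(I + D) = -9*(2 + D)*(D + I))
(46 - 459)*(470 + v(7, V(-2))) = (46 - 459)*(470 + (-18*7 - 18*(4 + (-2)^(3/2)) - 9*7² - 9*7*(4 + (-2)^(3/2)))) = -413*(470 + (-126 - 18*(4 - 2*I*√2) - 9*49 - 9*7*(4 - 2*I*√2))) = -413*(470 + (-126 + (-72 + 36*I*√2) - 441 + (-252 + 126*I*√2))) = -413*(470 + (-891 + 162*I*√2)) = -413*(-421 + 162*I*√2) = 173873 - 66906*I*√2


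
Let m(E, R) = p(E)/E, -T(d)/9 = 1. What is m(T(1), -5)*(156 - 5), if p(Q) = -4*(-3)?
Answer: -604/3 ≈ -201.33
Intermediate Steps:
T(d) = -9 (T(d) = -9*1 = -9)
p(Q) = 12
m(E, R) = 12/E
m(T(1), -5)*(156 - 5) = (12/(-9))*(156 - 5) = (12*(-⅑))*151 = -4/3*151 = -604/3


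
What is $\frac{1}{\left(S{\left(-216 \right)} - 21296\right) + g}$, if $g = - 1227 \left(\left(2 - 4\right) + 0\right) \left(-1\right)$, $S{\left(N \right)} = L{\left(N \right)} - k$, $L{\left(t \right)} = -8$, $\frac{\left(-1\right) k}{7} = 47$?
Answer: $- \frac{1}{23429} \approx -4.2682 \cdot 10^{-5}$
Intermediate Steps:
$k = -329$ ($k = \left(-7\right) 47 = -329$)
$S{\left(N \right)} = 321$ ($S{\left(N \right)} = -8 - -329 = -8 + 329 = 321$)
$g = -2454$ ($g = - 1227 \left(\left(2 - 4\right) + 0\right) \left(-1\right) = - 1227 \left(-2 + 0\right) \left(-1\right) = - 1227 \left(\left(-2\right) \left(-1\right)\right) = \left(-1227\right) 2 = -2454$)
$\frac{1}{\left(S{\left(-216 \right)} - 21296\right) + g} = \frac{1}{\left(321 - 21296\right) - 2454} = \frac{1}{-20975 - 2454} = \frac{1}{-23429} = - \frac{1}{23429}$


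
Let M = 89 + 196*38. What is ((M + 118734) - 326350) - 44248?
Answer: -244327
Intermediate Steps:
M = 7537 (M = 89 + 7448 = 7537)
((M + 118734) - 326350) - 44248 = ((7537 + 118734) - 326350) - 44248 = (126271 - 326350) - 44248 = -200079 - 44248 = -244327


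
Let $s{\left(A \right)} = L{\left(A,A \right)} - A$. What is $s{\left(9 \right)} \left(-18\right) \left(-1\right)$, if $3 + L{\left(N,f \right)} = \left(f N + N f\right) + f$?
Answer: $2862$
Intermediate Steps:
$L{\left(N,f \right)} = -3 + f + 2 N f$ ($L{\left(N,f \right)} = -3 + \left(\left(f N + N f\right) + f\right) = -3 + \left(\left(N f + N f\right) + f\right) = -3 + \left(2 N f + f\right) = -3 + \left(f + 2 N f\right) = -3 + f + 2 N f$)
$s{\left(A \right)} = -3 + 2 A^{2}$ ($s{\left(A \right)} = \left(-3 + A + 2 A A\right) - A = \left(-3 + A + 2 A^{2}\right) - A = -3 + 2 A^{2}$)
$s{\left(9 \right)} \left(-18\right) \left(-1\right) = \left(-3 + 2 \cdot 9^{2}\right) \left(-18\right) \left(-1\right) = \left(-3 + 2 \cdot 81\right) \left(-18\right) \left(-1\right) = \left(-3 + 162\right) \left(-18\right) \left(-1\right) = 159 \left(-18\right) \left(-1\right) = \left(-2862\right) \left(-1\right) = 2862$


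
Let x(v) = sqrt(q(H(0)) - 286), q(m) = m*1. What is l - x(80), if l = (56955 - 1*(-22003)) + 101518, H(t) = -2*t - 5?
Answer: 180476 - I*sqrt(291) ≈ 1.8048e+5 - 17.059*I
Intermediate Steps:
H(t) = -5 - 2*t
q(m) = m
l = 180476 (l = (56955 + 22003) + 101518 = 78958 + 101518 = 180476)
x(v) = I*sqrt(291) (x(v) = sqrt((-5 - 2*0) - 286) = sqrt((-5 + 0) - 286) = sqrt(-5 - 286) = sqrt(-291) = I*sqrt(291))
l - x(80) = 180476 - I*sqrt(291)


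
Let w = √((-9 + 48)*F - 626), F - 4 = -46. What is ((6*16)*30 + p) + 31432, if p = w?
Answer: 34312 + 2*I*√566 ≈ 34312.0 + 47.581*I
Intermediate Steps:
F = -42 (F = 4 - 46 = -42)
w = 2*I*√566 (w = √((-9 + 48)*(-42) - 626) = √(39*(-42) - 626) = √(-1638 - 626) = √(-2264) = 2*I*√566 ≈ 47.581*I)
p = 2*I*√566 ≈ 47.581*I
((6*16)*30 + p) + 31432 = ((6*16)*30 + 2*I*√566) + 31432 = (96*30 + 2*I*√566) + 31432 = (2880 + 2*I*√566) + 31432 = 34312 + 2*I*√566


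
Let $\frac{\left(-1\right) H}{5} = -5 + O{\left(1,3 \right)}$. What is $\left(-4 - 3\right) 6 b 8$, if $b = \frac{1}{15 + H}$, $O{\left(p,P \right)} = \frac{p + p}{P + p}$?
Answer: $- \frac{224}{25} \approx -8.96$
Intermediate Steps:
$O{\left(p,P \right)} = \frac{2 p}{P + p}$
$H = \frac{45}{2}$ ($H = - 5 \left(-5 + 2 \cdot 1 \frac{1}{3 + 1}\right) = - 5 \left(-5 + 2 \cdot 1 \cdot \frac{1}{4}\right) = - 5 \left(-5 + \frac{1}{2}\right) = \left(-5\right) \left(- \frac{9}{2}\right) = \frac{45}{2} \approx 22.5$)
$b = \frac{2}{75}$ ($b = \frac{1}{15 + \frac{45}{2}} = \frac{1}{\frac{75}{2}} = \frac{2}{75} \approx 0.026667$)
$\left(-4 - 3\right) 6 b 8 = \left(-4 - 3\right) 6 \cdot \frac{2}{75} \cdot 8 = \left(-7\right) 6 \cdot \frac{2}{75} \cdot 8 = \left(-42\right) \frac{2}{75} \cdot 8 = \left(- \frac{28}{25}\right) 8 = - \frac{224}{25}$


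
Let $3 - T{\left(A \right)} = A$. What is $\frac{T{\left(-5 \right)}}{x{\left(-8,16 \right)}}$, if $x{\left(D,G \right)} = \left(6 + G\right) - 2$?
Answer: $\frac{2}{5} \approx 0.4$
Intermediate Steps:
$T{\left(A \right)} = 3 - A$
$x{\left(D,G \right)} = 4 + G$ ($x{\left(D,G \right)} = \left(6 + G\right) - 2 = 4 + G$)
$\frac{T{\left(-5 \right)}}{x{\left(-8,16 \right)}} = \frac{3 - -5}{4 + 16} = \frac{3 + 5}{20} = 8 \cdot \frac{1}{20} = \frac{2}{5}$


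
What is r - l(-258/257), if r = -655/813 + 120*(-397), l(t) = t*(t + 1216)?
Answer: -2492711691259/53697837 ≈ -46421.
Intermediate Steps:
l(t) = t*(1216 + t)
r = -38731975/813 (r = -655*1/813 - 47640 = -655/813 - 47640 = -38731975/813 ≈ -47641.)
r - l(-258/257) = -38731975/813 - (-258/257)*(1216 - 258/257) = -38731975/813 - (-258*1/257)*(1216 - 258*1/257) = -38731975/813 - (-258)*(1216 - 258/257)/257 = -38731975/813 - (-258)*312254/(257*257) = -38731975/813 - 1*(-80561532/66049) = -38731975/813 + 80561532/66049 = -2492711691259/53697837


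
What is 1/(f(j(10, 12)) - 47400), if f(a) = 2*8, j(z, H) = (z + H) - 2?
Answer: -1/47384 ≈ -2.1104e-5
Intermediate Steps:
j(z, H) = -2 + H + z (j(z, H) = (H + z) - 2 = -2 + H + z)
f(a) = 16
1/(f(j(10, 12)) - 47400) = 1/(16 - 47400) = 1/(-47384) = -1/47384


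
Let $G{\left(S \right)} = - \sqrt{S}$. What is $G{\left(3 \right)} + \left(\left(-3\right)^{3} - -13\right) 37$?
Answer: $-518 - \sqrt{3} \approx -519.73$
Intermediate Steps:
$G{\left(3 \right)} + \left(\left(-3\right)^{3} - -13\right) 37 = - \sqrt{3} + \left(\left(-3\right)^{3} - -13\right) 37 = - \sqrt{3} + \left(-27 + 13\right) 37 = - \sqrt{3} - 518 = -518 - \sqrt{3}$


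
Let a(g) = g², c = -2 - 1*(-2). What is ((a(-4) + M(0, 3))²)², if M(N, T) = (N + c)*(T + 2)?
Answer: 65536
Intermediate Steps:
c = 0 (c = -2 + 2 = 0)
M(N, T) = N*(2 + T) (M(N, T) = (N + 0)*(T + 2) = N*(2 + T))
((a(-4) + M(0, 3))²)² = (((-4)² + 0*(2 + 3))²)² = ((16 + 0*5)²)² = ((16 + 0)²)² = (16²)² = 256² = 65536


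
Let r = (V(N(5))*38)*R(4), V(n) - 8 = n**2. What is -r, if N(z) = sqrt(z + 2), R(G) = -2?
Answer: 1140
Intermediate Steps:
N(z) = sqrt(2 + z)
V(n) = 8 + n**2
r = -1140 (r = ((8 + (sqrt(2 + 5))**2)*38)*(-2) = ((8 + (sqrt(7))**2)*38)*(-2) = ((8 + 7)*38)*(-2) = (15*38)*(-2) = 570*(-2) = -1140)
-r = -1*(-1140) = 1140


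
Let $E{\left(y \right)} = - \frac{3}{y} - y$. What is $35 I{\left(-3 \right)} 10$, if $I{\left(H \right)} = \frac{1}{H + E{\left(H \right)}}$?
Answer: $350$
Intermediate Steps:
$E{\left(y \right)} = - y - \frac{3}{y}$
$I{\left(H \right)} = - \frac{H}{3}$ ($I{\left(H \right)} = \frac{1}{H - \left(H + \frac{3}{H}\right)} = \frac{1}{\left(-3\right) \frac{1}{H}} = - \frac{H}{3}$)
$35 I{\left(-3 \right)} 10 = 35 \left(\left(- \frac{1}{3}\right) \left(-3\right)\right) 10 = 35 \cdot 1 \cdot 10 = 35 \cdot 10 = 350$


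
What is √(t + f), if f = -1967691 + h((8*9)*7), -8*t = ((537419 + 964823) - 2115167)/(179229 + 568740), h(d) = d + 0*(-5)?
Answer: I*√17608923353088676662/2991876 ≈ 1402.6*I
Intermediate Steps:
h(d) = d (h(d) = d + 0 = d)
t = 612925/5983752 (t = -((537419 + 964823) - 2115167)/(8*(179229 + 568740)) = -(1502242 - 2115167)/(8*747969) = -(-612925)/(8*747969) = -⅛*(-612925/747969) = 612925/5983752 ≈ 0.10243)
f = -1967187 (f = -1967691 + (8*9)*7 = -1967691 + 72*7 = -1967691 + 504 = -1967187)
√(t + f) = √(612925/5983752 - 1967187) = √(-11771158532699/5983752) = I*√17608923353088676662/2991876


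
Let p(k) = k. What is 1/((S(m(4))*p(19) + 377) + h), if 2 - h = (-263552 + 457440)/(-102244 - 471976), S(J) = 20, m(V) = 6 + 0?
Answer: 143555/109006717 ≈ 0.0013169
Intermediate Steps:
m(V) = 6
h = 335582/143555 (h = 2 - (-263552 + 457440)/(-102244 - 471976) = 2 - 193888/(-574220) = 2 - 193888*(-1)/574220 = 2 - 1*(-48472/143555) = 2 + 48472/143555 = 335582/143555 ≈ 2.3377)
1/((S(m(4))*p(19) + 377) + h) = 1/((20*19 + 377) + 335582/143555) = 1/((380 + 377) + 335582/143555) = 1/(757 + 335582/143555) = 1/(109006717/143555) = 143555/109006717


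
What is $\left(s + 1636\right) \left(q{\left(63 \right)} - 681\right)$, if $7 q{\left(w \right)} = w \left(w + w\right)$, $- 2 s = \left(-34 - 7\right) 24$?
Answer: $963984$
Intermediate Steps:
$s = 492$ ($s = - \frac{\left(-34 - 7\right) 24}{2} = - \frac{\left(-41\right) 24}{2} = \left(- \frac{1}{2}\right) \left(-984\right) = 492$)
$q{\left(w \right)} = \frac{2 w^{2}}{7}$ ($q{\left(w \right)} = \frac{w \left(w + w\right)}{7} = \frac{w 2 w}{7} = \frac{2 w^{2}}{7}$)
$\left(s + 1636\right) \left(q{\left(63 \right)} - 681\right) = \left(492 + 1636\right) \left(\frac{2 \cdot 63^{2}}{7} - 681\right) = 2128 \left(\frac{2}{7} \cdot 3969 - 681\right) = 2128 \left(1134 - 681\right) = 2128 \cdot 453 = 963984$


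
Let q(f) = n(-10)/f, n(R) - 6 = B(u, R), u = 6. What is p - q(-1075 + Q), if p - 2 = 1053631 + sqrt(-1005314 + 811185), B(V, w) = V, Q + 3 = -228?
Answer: 688022355/653 + I*sqrt(194129) ≈ 1.0536e+6 + 440.6*I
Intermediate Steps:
Q = -231 (Q = -3 - 228 = -231)
n(R) = 12 (n(R) = 6 + 6 = 12)
q(f) = 12/f
p = 1053633 + I*sqrt(194129) (p = 2 + (1053631 + sqrt(-1005314 + 811185)) = 2 + (1053631 + sqrt(-194129)) = 2 + (1053631 + I*sqrt(194129)) = 1053633 + I*sqrt(194129) ≈ 1.0536e+6 + 440.6*I)
p - q(-1075 + Q) = (1053633 + I*sqrt(194129)) - 12/(-1075 - 231) = (1053633 + I*sqrt(194129)) - 12/(-1306) = (1053633 + I*sqrt(194129)) - 12*(-1)/1306 = (1053633 + I*sqrt(194129)) - 1*(-6/653) = (1053633 + I*sqrt(194129)) + 6/653 = 688022355/653 + I*sqrt(194129)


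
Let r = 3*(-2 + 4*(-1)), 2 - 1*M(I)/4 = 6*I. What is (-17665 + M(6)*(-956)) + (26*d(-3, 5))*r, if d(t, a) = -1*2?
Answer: 113287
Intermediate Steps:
d(t, a) = -2
M(I) = 8 - 24*I
r = -18 (r = 3*(-2 - 4) = 3*(-6) = -18)
(-17665 + M(6)*(-956)) + (26*d(-3, 5))*r = (-17665 + (8 - 24*6)*(-956)) + (26*(-2))*(-18) = (-17665 + (8 - 144)*(-956)) - 52*(-18) = (-17665 - 136*(-956)) + 936 = (-17665 + 130016) + 936 = 112351 + 936 = 113287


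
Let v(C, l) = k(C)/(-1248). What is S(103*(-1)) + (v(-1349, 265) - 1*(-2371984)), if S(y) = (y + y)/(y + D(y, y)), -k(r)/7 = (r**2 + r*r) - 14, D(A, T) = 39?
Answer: 995239055/416 ≈ 2.3924e+6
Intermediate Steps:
k(r) = 98 - 14*r**2 (k(r) = -7*((r**2 + r*r) - 14) = -7*((r**2 + r**2) - 14) = -7*(2*r**2 - 14) = -7*(-14 + 2*r**2) = 98 - 14*r**2)
v(C, l) = -49/624 + 7*C**2/624 (v(C, l) = (98 - 14*C**2)/(-1248) = (98 - 14*C**2)*(-1/1248) = -49/624 + 7*C**2/624)
S(y) = 2*y/(39 + y) (S(y) = (y + y)/(y + 39) = (2*y)/(39 + y) = 2*y/(39 + y))
S(103*(-1)) + (v(-1349, 265) - 1*(-2371984)) = 2*(103*(-1))/(39 + 103*(-1)) + ((-49/624 + (7/624)*(-1349)**2) - 1*(-2371984)) = 2*(-103)/(39 - 103) + ((-49/624 + (7/624)*1819801) + 2371984) = 2*(-103)/(-64) + ((-49/624 + 12738607/624) + 2371984) = 2*(-103)*(-1/64) + (2123093/104 + 2371984) = 103/32 + 248809429/104 = 995239055/416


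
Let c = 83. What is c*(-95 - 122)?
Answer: -18011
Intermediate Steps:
c*(-95 - 122) = 83*(-95 - 122) = 83*(-217) = -18011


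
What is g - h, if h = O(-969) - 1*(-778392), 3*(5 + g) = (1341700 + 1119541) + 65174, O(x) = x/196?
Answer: 37482811/588 ≈ 63746.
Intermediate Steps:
O(x) = x/196 (O(x) = x*(1/196) = x/196)
g = 2526400/3 (g = -5 + ((1341700 + 1119541) + 65174)/3 = -5 + (2461241 + 65174)/3 = -5 + (⅓)*2526415 = -5 + 2526415/3 = 2526400/3 ≈ 8.4213e+5)
h = 152563863/196 (h = (1/196)*(-969) - 1*(-778392) = -969/196 + 778392 = 152563863/196 ≈ 7.7839e+5)
g - h = 2526400/3 - 1*152563863/196 = 2526400/3 - 152563863/196 = 37482811/588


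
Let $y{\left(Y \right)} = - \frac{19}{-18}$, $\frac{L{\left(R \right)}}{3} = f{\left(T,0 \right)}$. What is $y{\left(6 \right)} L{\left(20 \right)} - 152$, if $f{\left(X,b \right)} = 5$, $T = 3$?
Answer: $- \frac{817}{6} \approx -136.17$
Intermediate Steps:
$L{\left(R \right)} = 15$ ($L{\left(R \right)} = 3 \cdot 5 = 15$)
$y{\left(Y \right)} = \frac{19}{18}$ ($y{\left(Y \right)} = \left(-19\right) \left(- \frac{1}{18}\right) = \frac{19}{18}$)
$y{\left(6 \right)} L{\left(20 \right)} - 152 = \frac{19}{18} \cdot 15 - 152 = \frac{95}{6} - 152 = - \frac{817}{6}$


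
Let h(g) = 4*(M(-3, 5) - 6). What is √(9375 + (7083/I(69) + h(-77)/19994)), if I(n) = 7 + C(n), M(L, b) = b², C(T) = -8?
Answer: √229062880514/9997 ≈ 47.875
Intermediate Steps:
I(n) = -1 (I(n) = 7 - 8 = -1)
h(g) = 76 (h(g) = 4*(5² - 6) = 4*(25 - 6) = 4*19 = 76)
√(9375 + (7083/I(69) + h(-77)/19994)) = √(9375 + (7083/(-1) + 76/19994)) = √(9375 + (7083*(-1) + 76*(1/19994))) = √(9375 + (-7083 + 38/9997)) = √(9375 - 70808713/9997) = √(22913162/9997) = √229062880514/9997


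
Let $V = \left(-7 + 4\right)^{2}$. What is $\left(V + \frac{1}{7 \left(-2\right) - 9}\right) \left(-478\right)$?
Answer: $- \frac{98468}{23} \approx -4281.2$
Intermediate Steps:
$V = 9$ ($V = \left(-3\right)^{2} = 9$)
$\left(V + \frac{1}{7 \left(-2\right) - 9}\right) \left(-478\right) = \left(9 + \frac{1}{7 \left(-2\right) - 9}\right) \left(-478\right) = \left(9 + \frac{1}{-14 - 9}\right) \left(-478\right) = \left(9 + \frac{1}{-23}\right) \left(-478\right) = \left(9 - \frac{1}{23}\right) \left(-478\right) = \frac{206}{23} \left(-478\right) = - \frac{98468}{23}$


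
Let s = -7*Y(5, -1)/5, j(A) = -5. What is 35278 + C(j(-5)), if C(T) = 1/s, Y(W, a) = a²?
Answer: 246941/7 ≈ 35277.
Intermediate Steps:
s = -7/5 (s = -7*(-1)²/5 = -7/5 ≈ -1.4000)
C(T) = -5/7 (C(T) = 1/(-7/5) = -5/7)
35278 + C(j(-5)) = 35278 - 5/7 = 246941/7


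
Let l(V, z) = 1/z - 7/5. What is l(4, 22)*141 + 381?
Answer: 20901/110 ≈ 190.01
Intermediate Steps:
l(V, z) = -7/5 + 1/z (l(V, z) = 1/z - 7*⅕ = 1/z - 7/5 = -7/5 + 1/z)
l(4, 22)*141 + 381 = (-7/5 + 1/22)*141 + 381 = -149/110*141 + 381 = -21009/110 + 381 = 20901/110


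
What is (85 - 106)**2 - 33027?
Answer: -32586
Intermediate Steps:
(85 - 106)**2 - 33027 = (-21)**2 - 33027 = 441 - 33027 = -32586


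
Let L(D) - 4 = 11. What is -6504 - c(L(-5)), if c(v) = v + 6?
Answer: -6525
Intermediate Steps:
L(D) = 15 (L(D) = 4 + 11 = 15)
c(v) = 6 + v
-6504 - c(L(-5)) = -6504 - (6 + 15) = -6504 - 1*21 = -6504 - 21 = -6525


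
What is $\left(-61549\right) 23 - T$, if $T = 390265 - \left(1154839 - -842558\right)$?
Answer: $191505$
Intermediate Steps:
$T = -1607132$ ($T = 390265 - \left(1154839 + 842558\right) = 390265 - 1997397 = -1607132$)
$\left(-61549\right) 23 - T = \left(-61549\right) 23 - -1607132 = -1415627 + 1607132 = 191505$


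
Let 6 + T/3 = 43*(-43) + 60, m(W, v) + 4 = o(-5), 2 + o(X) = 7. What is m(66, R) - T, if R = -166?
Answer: 5386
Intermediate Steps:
o(X) = 5 (o(X) = -2 + 7 = 5)
m(W, v) = 1 (m(W, v) = -4 + 5 = 1)
T = -5385 (T = -18 + 3*(43*(-43) + 60) = -18 + 3*(-1849 + 60) = -18 + 3*(-1789) = -18 - 5367 = -5385)
m(66, R) - T = 1 - 1*(-5385) = 1 + 5385 = 5386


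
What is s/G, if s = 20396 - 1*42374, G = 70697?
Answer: -1998/6427 ≈ -0.31088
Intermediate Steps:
s = -21978 (s = 20396 - 42374 = -21978)
s/G = -21978/70697 = -21978*1/70697 = -1998/6427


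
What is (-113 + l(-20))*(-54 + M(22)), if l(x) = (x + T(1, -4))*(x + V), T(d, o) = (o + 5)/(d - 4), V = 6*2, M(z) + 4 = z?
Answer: -1788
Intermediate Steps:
M(z) = -4 + z
V = 12
T(d, o) = (5 + o)/(-4 + d)
l(x) = (12 + x)*(-1/3 + x) (l(x) = (x + (5 - 4)/(-4 + 1))*(x + 12) = (x + 1/(-3))*(12 + x) = (x - 1/3*1)*(12 + x) = (x - 1/3)*(12 + x) = (-1/3 + x)*(12 + x) = (12 + x)*(-1/3 + x))
(-113 + l(-20))*(-54 + M(22)) = (-113 + (-4 + (-20)**2 + (35/3)*(-20)))*(-54 + (-4 + 22)) = (-113 + (-4 + 400 - 700/3))*(-54 + 18) = (-113 + 488/3)*(-36) = (149/3)*(-36) = -1788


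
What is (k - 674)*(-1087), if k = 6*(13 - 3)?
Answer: 667418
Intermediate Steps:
k = 60 (k = 6*10 = 60)
(k - 674)*(-1087) = (60 - 674)*(-1087) = -614*(-1087) = 667418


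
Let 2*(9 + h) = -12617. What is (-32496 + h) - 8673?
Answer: -94973/2 ≈ -47487.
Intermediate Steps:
h = -12635/2 (h = -9 + (½)*(-12617) = -9 - 12617/2 = -12635/2 ≈ -6317.5)
(-32496 + h) - 8673 = (-32496 - 12635/2) - 8673 = -77627/2 - 8673 = -94973/2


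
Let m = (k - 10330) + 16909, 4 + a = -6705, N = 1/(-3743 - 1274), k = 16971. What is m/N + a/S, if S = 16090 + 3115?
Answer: -2269077478459/19205 ≈ -1.1815e+8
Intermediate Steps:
N = -1/5017 (N = 1/(-5017) = -1/5017 ≈ -0.00019932)
a = -6709 (a = -4 - 6705 = -6709)
m = 23550 (m = (16971 - 10330) + 16909 = 6641 + 16909 = 23550)
S = 19205
m/N + a/S = 23550/(-1/5017) - 6709/19205 = 23550*(-5017) - 6709*1/19205 = -118150350 - 6709/19205 = -2269077478459/19205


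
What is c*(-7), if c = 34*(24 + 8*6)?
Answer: -17136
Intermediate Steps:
c = 2448 (c = 34*(24 + 48) = 34*72 = 2448)
c*(-7) = 2448*(-7) = -17136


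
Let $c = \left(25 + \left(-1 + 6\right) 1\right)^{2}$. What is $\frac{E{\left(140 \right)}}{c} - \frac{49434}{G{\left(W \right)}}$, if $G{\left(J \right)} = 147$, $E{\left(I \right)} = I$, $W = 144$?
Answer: $- \frac{105881}{315} \approx -336.13$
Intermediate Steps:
$c = 900$ ($c = \left(25 + 5 \cdot 1\right)^{2} = \left(25 + 5\right)^{2} = 30^{2} = 900$)
$\frac{E{\left(140 \right)}}{c} - \frac{49434}{G{\left(W \right)}} = \frac{140}{900} - \frac{49434}{147} = 140 \cdot \frac{1}{900} - \frac{2354}{7} = \frac{7}{45} - \frac{2354}{7} = - \frac{105881}{315}$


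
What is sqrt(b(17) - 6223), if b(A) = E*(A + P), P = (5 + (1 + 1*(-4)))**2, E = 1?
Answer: I*sqrt(6202) ≈ 78.753*I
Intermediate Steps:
P = 4 (P = (5 + (1 - 4))**2 = (5 - 3)**2 = 2**2 = 4)
b(A) = 4 + A (b(A) = 1*(A + 4) = 1*(4 + A) = 4 + A)
sqrt(b(17) - 6223) = sqrt((4 + 17) - 6223) = sqrt(21 - 6223) = sqrt(-6202) = I*sqrt(6202)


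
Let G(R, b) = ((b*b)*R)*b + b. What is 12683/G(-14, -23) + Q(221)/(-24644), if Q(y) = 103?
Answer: 295017407/4197242860 ≈ 0.070288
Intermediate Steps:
G(R, b) = b + R*b³ (G(R, b) = (b²*R)*b + b = (R*b²)*b + b = R*b³ + b = b + R*b³)
12683/G(-14, -23) + Q(221)/(-24644) = 12683/(-23 - 14*(-23)³) + 103/(-24644) = 12683/(-23 - 14*(-12167)) + 103*(-1/24644) = 12683/(-23 + 170338) - 103/24644 = 12683/170315 - 103/24644 = 295017407/4197242860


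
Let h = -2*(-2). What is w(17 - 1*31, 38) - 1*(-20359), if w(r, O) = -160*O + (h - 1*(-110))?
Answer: 14393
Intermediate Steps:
h = 4
w(r, O) = 114 - 160*O (w(r, O) = -160*O + (4 - 1*(-110)) = -160*O + (4 + 110) = -160*O + 114 = 114 - 160*O)
w(17 - 1*31, 38) - 1*(-20359) = (114 - 160*38) - 1*(-20359) = (114 - 6080) + 20359 = -5966 + 20359 = 14393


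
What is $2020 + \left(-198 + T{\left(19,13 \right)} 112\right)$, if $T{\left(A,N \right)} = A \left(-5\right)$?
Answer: $-8818$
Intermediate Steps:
$T{\left(A,N \right)} = - 5 A$
$2020 + \left(-198 + T{\left(19,13 \right)} 112\right) = 2020 + \left(-198 + \left(-5\right) 19 \cdot 112\right) = 2020 - 10838 = -8818$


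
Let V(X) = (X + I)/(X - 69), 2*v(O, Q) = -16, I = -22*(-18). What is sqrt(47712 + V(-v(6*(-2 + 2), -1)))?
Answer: 2*sqrt(44377927)/61 ≈ 218.42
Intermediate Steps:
I = 396
v(O, Q) = -8 (v(O, Q) = (1/2)*(-16) = -8)
V(X) = (396 + X)/(-69 + X) (V(X) = (X + 396)/(X - 69) = (396 + X)/(-69 + X))
sqrt(47712 + V(-v(6*(-2 + 2), -1))) = sqrt(47712 + (396 - 1*(-8))/(-69 - 1*(-8))) = sqrt(47712 + (396 + 8)/(-69 + 8)) = sqrt(47712 + 404/(-61)) = sqrt(47712 - 1/61*404) = sqrt(47712 - 404/61) = sqrt(2910028/61) = 2*sqrt(44377927)/61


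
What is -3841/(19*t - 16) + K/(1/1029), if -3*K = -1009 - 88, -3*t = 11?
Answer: 96713170/257 ≈ 3.7632e+5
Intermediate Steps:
t = -11/3 (t = -1/3*11 = -11/3 ≈ -3.6667)
K = 1097/3 (K = -(-1009 - 88)/3 = -1/3*(-1097) = 1097/3 ≈ 365.67)
-3841/(19*t - 16) + K/(1/1029) = -3841/(19*(-11/3) - 16) + 1097/(3*(1/1029)) = -3841/(-209/3 - 16) + 1097/(3*(1/1029)) = -3841/(-257/3) + (1097/3)*1029 = -3841*(-3/257) + 376271 = 11523/257 + 376271 = 96713170/257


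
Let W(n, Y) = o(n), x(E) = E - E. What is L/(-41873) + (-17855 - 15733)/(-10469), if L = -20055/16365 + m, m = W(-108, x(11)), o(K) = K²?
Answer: 1401207016681/478259964767 ≈ 2.9298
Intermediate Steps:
x(E) = 0
W(n, Y) = n²
m = 11664 (m = (-108)² = 11664)
L = 12724087/1091 (L = -20055/16365 + 11664 = -20055*1/16365 + 11664 = -1337/1091 + 11664 = 12724087/1091 ≈ 11663.)
L/(-41873) + (-17855 - 15733)/(-10469) = (12724087/1091)/(-41873) + (-17855 - 15733)/(-10469) = (12724087/1091)*(-1/41873) - 33588*(-1/10469) = -12724087/45683443 + 33588/10469 = 1401207016681/478259964767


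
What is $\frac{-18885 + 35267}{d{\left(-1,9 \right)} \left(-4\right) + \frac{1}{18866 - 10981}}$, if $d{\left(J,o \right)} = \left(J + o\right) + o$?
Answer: $- \frac{129172070}{536179} \approx -240.91$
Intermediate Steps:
$d{\left(J,o \right)} = J + 2 o$
$\frac{-18885 + 35267}{d{\left(-1,9 \right)} \left(-4\right) + \frac{1}{18866 - 10981}} = \frac{-18885 + 35267}{\left(-1 + 2 \cdot 9\right) \left(-4\right) + \frac{1}{18866 - 10981}} = \frac{16382}{\left(-1 + 18\right) \left(-4\right) + \frac{1}{7885}} = \frac{16382}{17 \left(-4\right) + \frac{1}{7885}} = \frac{16382}{-68 + \frac{1}{7885}} = \frac{16382}{- \frac{536179}{7885}} = 16382 \left(- \frac{7885}{536179}\right) = - \frac{129172070}{536179}$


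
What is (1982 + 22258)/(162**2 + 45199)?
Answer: 24240/71443 ≈ 0.33929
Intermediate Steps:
(1982 + 22258)/(162**2 + 45199) = 24240/(26244 + 45199) = 24240/71443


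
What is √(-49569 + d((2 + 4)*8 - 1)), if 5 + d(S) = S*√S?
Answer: √(-49574 + 47*√47) ≈ 221.93*I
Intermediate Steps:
d(S) = -5 + S^(3/2) (d(S) = -5 + S*√S = -5 + S^(3/2))
√(-49569 + d((2 + 4)*8 - 1)) = √(-49569 + (-5 + ((2 + 4)*8 - 1)^(3/2))) = √(-49569 + (-5 + (6*8 - 1)^(3/2))) = √(-49569 + (-5 + (48 - 1)^(3/2))) = √(-49569 + (-5 + 47^(3/2))) = √(-49569 + (-5 + 47*√47)) = √(-49574 + 47*√47)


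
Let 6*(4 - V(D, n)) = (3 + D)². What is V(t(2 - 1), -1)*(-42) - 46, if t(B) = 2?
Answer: -39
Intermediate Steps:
V(D, n) = 4 - (3 + D)²/6
V(t(2 - 1), -1)*(-42) - 46 = (4 - (3 + 2)²/6)*(-42) - 46 = (4 - ⅙*5²)*(-42) - 46 = (4 - ⅙*25)*(-42) - 46 = (4 - 25/6)*(-42) - 46 = -⅙*(-42) - 46 = 7 - 46 = -39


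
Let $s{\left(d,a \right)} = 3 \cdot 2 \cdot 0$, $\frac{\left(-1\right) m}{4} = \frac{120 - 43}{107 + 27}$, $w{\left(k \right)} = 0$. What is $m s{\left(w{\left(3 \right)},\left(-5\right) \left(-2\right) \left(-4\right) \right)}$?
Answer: $0$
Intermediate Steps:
$m = - \frac{154}{67}$ ($m = - 4 \frac{120 - 43}{107 + 27} = - 4 \cdot \frac{77}{134} = - 4 \cdot 77 \cdot \frac{1}{134} = \left(-4\right) \frac{77}{134} = - \frac{154}{67} \approx -2.2985$)
$s{\left(d,a \right)} = 0$ ($s{\left(d,a \right)} = 6 \cdot 0 = 0$)
$m s{\left(w{\left(3 \right)},\left(-5\right) \left(-2\right) \left(-4\right) \right)} = \left(- \frac{154}{67}\right) 0 = 0$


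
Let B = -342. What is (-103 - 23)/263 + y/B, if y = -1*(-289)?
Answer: -119099/89946 ≈ -1.3241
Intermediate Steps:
y = 289
(-103 - 23)/263 + y/B = (-103 - 23)/263 + 289/(-342) = -126*1/263 + 289*(-1/342) = -126/263 - 289/342 = -119099/89946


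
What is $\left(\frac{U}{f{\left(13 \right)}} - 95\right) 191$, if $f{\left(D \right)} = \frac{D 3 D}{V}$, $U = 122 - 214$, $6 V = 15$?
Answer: $- \frac{9243445}{507} \approx -18232.0$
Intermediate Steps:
$V = \frac{5}{2}$ ($V = \frac{1}{6} \cdot 15 = \frac{5}{2} \approx 2.5$)
$U = -92$
$f{\left(D \right)} = \frac{6 D^{2}}{5}$ ($f{\left(D \right)} = \frac{D 3 D}{\frac{5}{2}} = 3 D D \frac{2}{5} = 3 D^{2} \cdot \frac{2}{5} = \frac{6 D^{2}}{5}$)
$\left(\frac{U}{f{\left(13 \right)}} - 95\right) 191 = \left(- \frac{92}{\frac{6}{5} \cdot 13^{2}} - 95\right) 191 = \left(- \frac{92}{\frac{6}{5} \cdot 169} - 95\right) 191 = \left(- \frac{92}{\frac{1014}{5}} - 95\right) 191 = \left(\left(-92\right) \frac{5}{1014} - 95\right) 191 = \left(- \frac{230}{507} - 95\right) 191 = \left(- \frac{48395}{507}\right) 191 = - \frac{9243445}{507}$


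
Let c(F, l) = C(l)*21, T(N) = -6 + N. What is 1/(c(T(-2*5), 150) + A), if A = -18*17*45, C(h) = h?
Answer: -1/10620 ≈ -9.4162e-5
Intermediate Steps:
c(F, l) = 21*l (c(F, l) = l*21 = 21*l)
A = -13770 (A = -306*45 = -13770)
1/(c(T(-2*5), 150) + A) = 1/(21*150 - 13770) = 1/(3150 - 13770) = 1/(-10620) = -1/10620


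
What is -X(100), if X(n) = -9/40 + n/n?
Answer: -31/40 ≈ -0.77500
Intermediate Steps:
X(n) = 31/40 (X(n) = -9*1/40 + 1 = -9/40 + 1 = 31/40)
-X(100) = -1*31/40 = -31/40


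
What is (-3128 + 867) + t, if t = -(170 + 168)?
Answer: -2599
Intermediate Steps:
t = -338 (t = -1*338 = -338)
(-3128 + 867) + t = (-3128 + 867) - 338 = -2261 - 338 = -2599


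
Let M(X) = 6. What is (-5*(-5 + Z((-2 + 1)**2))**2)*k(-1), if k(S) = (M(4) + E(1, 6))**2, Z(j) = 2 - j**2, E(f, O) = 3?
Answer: -6480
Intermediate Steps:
k(S) = 81 (k(S) = (6 + 3)**2 = 9**2 = 81)
(-5*(-5 + Z((-2 + 1)**2))**2)*k(-1) = -5*(-5 + (2 - ((-2 + 1)**2)**2))**2*81 = -5*(-5 + (2 - ((-1)**2)**2))**2*81 = -5*(-5 + (2 - 1*1**2))**2*81 = -5*(-5 + (2 - 1*1))**2*81 = -5*(-5 + (2 - 1))**2*81 = -5*(-5 + 1)**2*81 = -5*(-4)**2*81 = -5*16*81 = -80*81 = -6480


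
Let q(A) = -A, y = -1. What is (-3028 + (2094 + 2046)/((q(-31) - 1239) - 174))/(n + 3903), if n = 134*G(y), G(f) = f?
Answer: -2094418/2604379 ≈ -0.80419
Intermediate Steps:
n = -134 (n = 134*(-1) = -134)
(-3028 + (2094 + 2046)/((q(-31) - 1239) - 174))/(n + 3903) = (-3028 + (2094 + 2046)/((-1*(-31) - 1239) - 174))/(-134 + 3903) = (-3028 + 4140/((31 - 1239) - 174))/3769 = (-3028 + 4140/(-1208 - 174))*(1/3769) = (-3028 + 4140/(-1382))*(1/3769) = (-3028 + 4140*(-1/1382))*(1/3769) = (-3028 - 2070/691)*(1/3769) = -2094418/691*1/3769 = -2094418/2604379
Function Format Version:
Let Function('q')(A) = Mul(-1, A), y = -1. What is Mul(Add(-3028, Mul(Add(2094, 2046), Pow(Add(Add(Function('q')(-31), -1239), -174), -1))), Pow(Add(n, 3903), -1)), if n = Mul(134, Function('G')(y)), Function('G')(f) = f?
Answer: Rational(-2094418, 2604379) ≈ -0.80419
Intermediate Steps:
n = -134 (n = Mul(134, -1) = -134)
Mul(Add(-3028, Mul(Add(2094, 2046), Pow(Add(Add(Function('q')(-31), -1239), -174), -1))), Pow(Add(n, 3903), -1)) = Mul(Add(-3028, Mul(Add(2094, 2046), Pow(Add(Add(Mul(-1, -31), -1239), -174), -1))), Pow(Add(-134, 3903), -1)) = Mul(Add(-3028, Mul(4140, Pow(Add(Add(31, -1239), -174), -1))), Pow(3769, -1)) = Mul(Add(-3028, Mul(4140, Pow(Add(-1208, -174), -1))), Rational(1, 3769)) = Mul(Add(-3028, Mul(4140, Pow(-1382, -1))), Rational(1, 3769)) = Mul(Add(-3028, Mul(4140, Rational(-1, 1382))), Rational(1, 3769)) = Mul(Add(-3028, Rational(-2070, 691)), Rational(1, 3769)) = Mul(Rational(-2094418, 691), Rational(1, 3769)) = Rational(-2094418, 2604379)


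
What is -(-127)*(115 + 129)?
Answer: 30988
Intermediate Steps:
-(-127)*(115 + 129) = -(-127)*244 = -1*(-30988) = 30988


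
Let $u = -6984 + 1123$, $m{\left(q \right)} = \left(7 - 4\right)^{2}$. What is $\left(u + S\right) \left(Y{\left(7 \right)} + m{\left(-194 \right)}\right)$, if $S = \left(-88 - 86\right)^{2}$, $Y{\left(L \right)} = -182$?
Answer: $-4223795$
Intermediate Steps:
$m{\left(q \right)} = 9$ ($m{\left(q \right)} = 3^{2} = 9$)
$u = -5861$
$S = 30276$ ($S = \left(-174\right)^{2} = 30276$)
$\left(u + S\right) \left(Y{\left(7 \right)} + m{\left(-194 \right)}\right) = \left(-5861 + 30276\right) \left(-182 + 9\right) = 24415 \left(-173\right) = -4223795$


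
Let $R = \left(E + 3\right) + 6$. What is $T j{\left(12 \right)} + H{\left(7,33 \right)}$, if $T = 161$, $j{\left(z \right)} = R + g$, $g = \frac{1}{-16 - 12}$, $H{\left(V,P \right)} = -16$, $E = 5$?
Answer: $\frac{8929}{4} \approx 2232.3$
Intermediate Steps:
$g = - \frac{1}{28}$ ($g = \frac{1}{-28} = - \frac{1}{28} \approx -0.035714$)
$R = 14$ ($R = \left(5 + 3\right) + 6 = 8 + 6 = 14$)
$j{\left(z \right)} = \frac{391}{28}$ ($j{\left(z \right)} = 14 - \frac{1}{28} = \frac{391}{28}$)
$T j{\left(12 \right)} + H{\left(7,33 \right)} = 161 \cdot \frac{391}{28} - 16 = \frac{8993}{4} - 16 = \frac{8929}{4}$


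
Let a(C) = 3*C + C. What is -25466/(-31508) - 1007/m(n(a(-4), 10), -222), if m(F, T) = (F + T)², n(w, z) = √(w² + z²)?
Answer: 1855915762497/2357142215296 - 111777*√89/299243648 ≈ 0.78383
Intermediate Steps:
a(C) = 4*C
-25466/(-31508) - 1007/m(n(a(-4), 10), -222) = -25466/(-31508) - 1007/(√((4*(-4))² + 10²) - 222)² = -25466*(-1/31508) - 1007/(√((-16)² + 100) - 222)² = 12733/15754 - 1007/(√(256 + 100) - 222)² = 12733/15754 - 1007/(√356 - 222)² = 12733/15754 - 1007/(2*√89 - 222)² = 12733/15754 - 1007/(-222 + 2*√89)²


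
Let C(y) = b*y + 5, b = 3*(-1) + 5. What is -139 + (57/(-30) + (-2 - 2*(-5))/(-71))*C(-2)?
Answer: -100119/710 ≈ -141.01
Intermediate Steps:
b = 2 (b = -3 + 5 = 2)
C(y) = 5 + 2*y (C(y) = 2*y + 5 = 5 + 2*y)
-139 + (57/(-30) + (-2 - 2*(-5))/(-71))*C(-2) = -139 + (57/(-30) + (-2 - 2*(-5))/(-71))*(5 + 2*(-2)) = -139 + (57*(-1/30) + (-2 + 10)*(-1/71))*(5 - 4) = -139 + (-19/10 + 8*(-1/71))*1 = -139 + (-19/10 - 8/71)*1 = -139 - 1429/710*1 = -139 - 1429/710 = -100119/710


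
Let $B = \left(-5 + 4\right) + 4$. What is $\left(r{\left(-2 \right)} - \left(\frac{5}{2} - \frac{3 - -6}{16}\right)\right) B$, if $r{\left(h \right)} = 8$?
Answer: $\frac{291}{16} \approx 18.188$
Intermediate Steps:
$B = 3$ ($B = -1 + 4 = 3$)
$\left(r{\left(-2 \right)} - \left(\frac{5}{2} - \frac{3 - -6}{16}\right)\right) B = \left(8 - \left(\frac{5}{2} - \frac{3 - -6}{16}\right)\right) 3 = \left(8 - \left(\frac{5}{2} - \left(3 + 6\right) \frac{1}{16}\right)\right) 3 = \left(8 + \left(- \frac{5}{2} + 9 \cdot \frac{1}{16}\right)\right) 3 = \left(8 + \left(- \frac{5}{2} + \frac{9}{16}\right)\right) 3 = \left(8 - \frac{31}{16}\right) 3 = \frac{97}{16} \cdot 3 = \frac{291}{16}$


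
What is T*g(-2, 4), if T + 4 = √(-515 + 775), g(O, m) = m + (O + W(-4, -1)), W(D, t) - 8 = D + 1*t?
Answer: -20 + 10*√65 ≈ 60.623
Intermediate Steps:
W(D, t) = 8 + D + t (W(D, t) = 8 + (D + 1*t) = 8 + (D + t) = 8 + D + t)
g(O, m) = 3 + O + m (g(O, m) = m + (O + (8 - 4 - 1)) = m + (O + 3) = m + (3 + O) = 3 + O + m)
T = -4 + 2*√65 (T = -4 + √(-515 + 775) = -4 + √260 = -4 + 2*√65 ≈ 12.125)
T*g(-2, 4) = (-4 + 2*√65)*(3 - 2 + 4) = (-4 + 2*√65)*5 = -20 + 10*√65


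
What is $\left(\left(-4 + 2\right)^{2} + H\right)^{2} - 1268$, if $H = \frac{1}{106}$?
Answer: $- \frac{14066623}{11236} \approx -1251.9$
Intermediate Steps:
$H = \frac{1}{106} \approx 0.009434$
$\left(\left(-4 + 2\right)^{2} + H\right)^{2} - 1268 = \left(\left(-4 + 2\right)^{2} + \frac{1}{106}\right)^{2} - 1268 = \left(\left(-2\right)^{2} + \frac{1}{106}\right)^{2} - 1268 = \left(4 + \frac{1}{106}\right)^{2} - 1268 = \left(\frac{425}{106}\right)^{2} - 1268 = \frac{180625}{11236} - 1268 = - \frac{14066623}{11236}$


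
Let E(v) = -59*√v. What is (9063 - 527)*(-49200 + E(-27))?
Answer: -419971200 - 1510872*I*√3 ≈ -4.1997e+8 - 2.6169e+6*I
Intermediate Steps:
(9063 - 527)*(-49200 + E(-27)) = (9063 - 527)*(-49200 - 177*I*√3) = 8536*(-49200 - 177*I*√3) = -419971200 - 1510872*I*√3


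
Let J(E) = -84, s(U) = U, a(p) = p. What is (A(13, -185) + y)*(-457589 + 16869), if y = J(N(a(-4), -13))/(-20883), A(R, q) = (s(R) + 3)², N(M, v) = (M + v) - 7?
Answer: -785382431680/6961 ≈ -1.1283e+8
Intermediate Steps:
N(M, v) = -7 + M + v
A(R, q) = (3 + R)² (A(R, q) = (R + 3)² = (3 + R)²)
y = 28/6961 (y = -84/(-20883) = -84*(-1/20883) = 28/6961 ≈ 0.0040224)
(A(13, -185) + y)*(-457589 + 16869) = ((3 + 13)² + 28/6961)*(-457589 + 16869) = (16² + 28/6961)*(-440720) = (256 + 28/6961)*(-440720) = (1782044/6961)*(-440720) = -785382431680/6961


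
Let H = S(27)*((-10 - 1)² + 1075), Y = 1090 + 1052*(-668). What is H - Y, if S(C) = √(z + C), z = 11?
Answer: 701646 + 1196*√38 ≈ 7.0902e+5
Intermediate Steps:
S(C) = √(11 + C)
Y = -701646 (Y = 1090 - 702736 = -701646)
H = 1196*√38 (H = √(11 + 27)*((-10 - 1)² + 1075) = √38*((-11)² + 1075) = √38*(121 + 1075) = √38*1196 = 1196*√38 ≈ 7372.6)
H - Y = 1196*√38 - 1*(-701646) = 1196*√38 + 701646 = 701646 + 1196*√38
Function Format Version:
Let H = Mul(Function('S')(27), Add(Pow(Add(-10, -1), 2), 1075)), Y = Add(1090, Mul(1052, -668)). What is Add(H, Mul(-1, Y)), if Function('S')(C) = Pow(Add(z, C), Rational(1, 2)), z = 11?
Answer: Add(701646, Mul(1196, Pow(38, Rational(1, 2)))) ≈ 7.0902e+5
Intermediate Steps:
Function('S')(C) = Pow(Add(11, C), Rational(1, 2))
Y = -701646 (Y = Add(1090, -702736) = -701646)
H = Mul(1196, Pow(38, Rational(1, 2))) (H = Mul(Pow(Add(11, 27), Rational(1, 2)), Add(Pow(Add(-10, -1), 2), 1075)) = Mul(Pow(38, Rational(1, 2)), Add(Pow(-11, 2), 1075)) = Mul(Pow(38, Rational(1, 2)), Add(121, 1075)) = Mul(Pow(38, Rational(1, 2)), 1196) = Mul(1196, Pow(38, Rational(1, 2))) ≈ 7372.6)
Add(H, Mul(-1, Y)) = Add(Mul(1196, Pow(38, Rational(1, 2))), Mul(-1, -701646)) = Add(Mul(1196, Pow(38, Rational(1, 2))), 701646) = Add(701646, Mul(1196, Pow(38, Rational(1, 2))))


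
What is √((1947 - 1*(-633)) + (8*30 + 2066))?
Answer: √4886 ≈ 69.900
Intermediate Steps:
√((1947 - 1*(-633)) + (8*30 + 2066)) = √((1947 + 633) + (240 + 2066)) = √(2580 + 2306) = √4886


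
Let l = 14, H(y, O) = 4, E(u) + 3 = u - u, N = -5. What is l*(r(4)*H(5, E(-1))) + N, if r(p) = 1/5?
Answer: 31/5 ≈ 6.2000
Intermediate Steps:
E(u) = -3 (E(u) = -3 + (u - u) = -3 + 0 = -3)
r(p) = ⅕
l*(r(4)*H(5, E(-1))) + N = 14*((⅕)*4) - 5 = 14*(⅘) - 5 = 56/5 - 5 = 31/5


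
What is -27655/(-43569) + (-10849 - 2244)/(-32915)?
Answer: 1480713242/1434073635 ≈ 1.0325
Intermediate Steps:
-27655/(-43569) + (-10849 - 2244)/(-32915) = -27655*(-1/43569) - 13093*(-1/32915) = 27655/43569 + 13093/32915 = 1480713242/1434073635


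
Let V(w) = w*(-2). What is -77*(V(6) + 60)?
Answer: -3696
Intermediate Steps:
V(w) = -2*w
-77*(V(6) + 60) = -77*(-2*6 + 60) = -77*(-12 + 60) = -77*48 = -3696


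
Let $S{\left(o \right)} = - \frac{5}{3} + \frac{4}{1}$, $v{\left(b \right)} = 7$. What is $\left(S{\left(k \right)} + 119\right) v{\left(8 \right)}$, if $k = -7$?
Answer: $\frac{2548}{3} \approx 849.33$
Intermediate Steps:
$S{\left(o \right)} = \frac{7}{3}$ ($S{\left(o \right)} = \left(-5\right) \frac{1}{3} + 4 \cdot 1 = - \frac{5}{3} + 4 = \frac{7}{3}$)
$\left(S{\left(k \right)} + 119\right) v{\left(8 \right)} = \left(\frac{7}{3} + 119\right) 7 = \frac{364}{3} \cdot 7 = \frac{2548}{3}$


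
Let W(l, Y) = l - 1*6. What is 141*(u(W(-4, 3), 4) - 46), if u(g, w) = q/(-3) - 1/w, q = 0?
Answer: -26085/4 ≈ -6521.3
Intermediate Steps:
W(l, Y) = -6 + l (W(l, Y) = l - 6 = -6 + l)
u(g, w) = -1/w (u(g, w) = 0/(-3) - 1/w = 0*(-1/3) - 1/w = 0 - 1/w = -1/w)
141*(u(W(-4, 3), 4) - 46) = 141*(-1/4 - 46) = 141*(-185/4) = -26085/4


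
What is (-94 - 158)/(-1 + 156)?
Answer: -252/155 ≈ -1.6258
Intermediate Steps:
(-94 - 158)/(-1 + 156) = -252/155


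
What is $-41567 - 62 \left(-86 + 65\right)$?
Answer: $-40265$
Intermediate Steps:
$-41567 - 62 \left(-86 + 65\right) = -41567 - -1302 = -41567 + 1302 = -40265$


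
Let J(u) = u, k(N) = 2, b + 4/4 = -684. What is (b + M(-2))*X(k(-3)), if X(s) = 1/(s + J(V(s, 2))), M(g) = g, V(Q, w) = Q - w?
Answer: -687/2 ≈ -343.50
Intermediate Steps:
b = -685 (b = -1 - 684 = -685)
X(s) = 1/(-2 + 2*s) (X(s) = 1/(s + (s - 1*2)) = 1/(s + (s - 2)) = 1/(s + (-2 + s)) = 1/(-2 + 2*s))
(b + M(-2))*X(k(-3)) = (-685 - 2)*(1/(2*(-1 + 2))) = -687/(2*1) = -687/2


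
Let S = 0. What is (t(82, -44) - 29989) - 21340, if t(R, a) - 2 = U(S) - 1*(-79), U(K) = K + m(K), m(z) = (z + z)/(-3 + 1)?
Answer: -51248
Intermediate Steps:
m(z) = -z (m(z) = (2*z)/(-2) = (2*z)*(-½) = -z)
U(K) = 0 (U(K) = K - K = 0)
t(R, a) = 81 (t(R, a) = 2 + (0 - 1*(-79)) = 2 + (0 + 79) = 2 + 79 = 81)
(t(82, -44) - 29989) - 21340 = (81 - 29989) - 21340 = -29908 - 21340 = -51248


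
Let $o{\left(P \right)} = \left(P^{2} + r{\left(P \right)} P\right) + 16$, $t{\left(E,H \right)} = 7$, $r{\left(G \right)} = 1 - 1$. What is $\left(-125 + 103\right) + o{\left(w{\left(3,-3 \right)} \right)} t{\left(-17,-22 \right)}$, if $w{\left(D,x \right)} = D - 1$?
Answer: $118$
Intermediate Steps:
$r{\left(G \right)} = 0$
$w{\left(D,x \right)} = -1 + D$ ($w{\left(D,x \right)} = D - 1 = -1 + D$)
$o{\left(P \right)} = 16 + P^{2}$ ($o{\left(P \right)} = \left(P^{2} + 0 P\right) + 16 = \left(P^{2} + 0\right) + 16 = P^{2} + 16 = 16 + P^{2}$)
$\left(-125 + 103\right) + o{\left(w{\left(3,-3 \right)} \right)} t{\left(-17,-22 \right)} = \left(-125 + 103\right) + \left(16 + \left(-1 + 3\right)^{2}\right) 7 = -22 + \left(16 + 2^{2}\right) 7 = -22 + \left(16 + 4\right) 7 = -22 + 20 \cdot 7 = -22 + 140 = 118$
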